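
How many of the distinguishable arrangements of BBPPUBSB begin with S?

With the first slot taken by S, it remains to arrange the other 7 letters (BBPPUBB).
Those 7 letters have B appearing 4 times and P appearing twice, giving (7)!/(4!·2!) = 105.

105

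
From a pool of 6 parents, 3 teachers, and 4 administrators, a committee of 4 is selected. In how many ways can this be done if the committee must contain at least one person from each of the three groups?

Unrestricted: C(13,4) = 715 ways to pick any 4 of the 13.
Subtract selections that omit an entire group: no parents → C(7,4) = 35; no teachers → C(10,4) = 210; no administrators → C(9,4) = 126.
Add back selections omitting two groups (i.e. drawn from a single group): C(6,4) + C(3,4) + C(4,4) = 16.
By inclusion–exclusion: 715 − 371 + 16 = 360.

360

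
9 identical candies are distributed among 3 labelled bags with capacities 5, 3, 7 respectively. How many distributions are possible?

21

Without the upper bounds there are C(11,2) = 55 ways to split 9 among 3 bags.
Subtract solutions that violate a single cap (substitute x_i' = x_i − (cap_i+1)): x_1 ≥ 6 gives C(5,2) = 10; x_2 ≥ 4 gives C(7,2) = 21; x_3 ≥ 8 gives C(3,2) = 3. Together 34.
No two caps can be exceeded simultaneously, so the pair terms are all 0.
By inclusion–exclusion the count is 55 − 34 + 0 = 21.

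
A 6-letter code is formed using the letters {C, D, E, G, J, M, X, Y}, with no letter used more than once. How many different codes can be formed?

This is a permutation of 6 out of 8: P(8,6) = 8!/2!.
8 × 7 × 6 × 5 × 4 × 3 = 20160.

20160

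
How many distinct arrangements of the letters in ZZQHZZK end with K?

Fix K in the last position and arrange the remaining 6 letters.
Those 6 letters have Z appearing 4 times, giving (6)!/(4!) = 30.

30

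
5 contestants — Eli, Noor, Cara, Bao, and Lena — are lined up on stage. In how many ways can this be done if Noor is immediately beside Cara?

48

Treat {Noor, Cara} as a single unit. There are 4 units to order, and the pair itself can be ordered 2 ways.
That gives 2 × 4! = 2 × 24 = 48.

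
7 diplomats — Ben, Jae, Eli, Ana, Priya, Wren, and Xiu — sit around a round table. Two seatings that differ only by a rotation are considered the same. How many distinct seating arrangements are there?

Fix one person's seat to break rotational symmetry; the remaining 6 people can be arranged in (6)! = 720 ways.

720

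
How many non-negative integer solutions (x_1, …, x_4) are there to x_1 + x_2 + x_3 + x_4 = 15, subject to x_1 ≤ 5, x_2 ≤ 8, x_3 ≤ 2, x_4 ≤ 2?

Ignoring the caps, the number of non-negative solutions to x_1+…+x_4 = 15 is C(18,3) = 816.
Subtract solutions that violate a single cap (substitute x_i' = x_i − (cap_i+1)): x_1 ≥ 6 gives C(12,3) = 220; x_2 ≥ 9 gives C(9,3) = 84; x_3 ≥ 3 gives C(15,3) = 455; x_4 ≥ 3 gives C(15,3) = 455. Together 1214.
Add back pairs where two caps are both exceeded: 1 + 84 + 84 + 20 + 20 + 220 = 429.
Subtract triples: 0 + 0 + 20 + 1 = 21.
By inclusion–exclusion the count is 816 − 1214 + 429 − 21 = 10.

10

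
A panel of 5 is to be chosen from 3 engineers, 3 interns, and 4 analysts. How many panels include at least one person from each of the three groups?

204

With no constraint there are C(10,5) = 252 possible selections.
Subtract selections that omit an entire group: no engineers → C(7,5) = 21; no interns → C(7,5) = 21; no analysts → C(6,5) = 6.
Add back selections omitting two groups (i.e. drawn from a single group): C(3,5) + C(3,5) + C(4,5) = 0.
By inclusion–exclusion: 252 − 48 + 0 = 204.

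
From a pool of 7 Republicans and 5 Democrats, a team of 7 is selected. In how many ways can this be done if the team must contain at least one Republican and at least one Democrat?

With no constraint there are C(12,7) = 792 possible selections.
Selections missing a whole group: no Republicans → C(5,7) = 0; no Democrats → C(7,7) = 1.
Both groups omitted at once is impossible, so 792 − 1 = 791.

791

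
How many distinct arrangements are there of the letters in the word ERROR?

20

Letter multiplicities in ERROR: E×1, O×1, R×3.
So there are 5! / (3!) = 20 distinguishable arrangements.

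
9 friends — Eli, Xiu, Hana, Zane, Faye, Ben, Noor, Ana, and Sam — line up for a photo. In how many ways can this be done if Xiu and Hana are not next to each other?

282240

There are 9! = 362880 arrangements in all. If Xiu and Hana are adjacent, merging them into one block gives 2·(8)! = 80640 arrangements.
Complementary counting: 362880 − 80640 = 282240.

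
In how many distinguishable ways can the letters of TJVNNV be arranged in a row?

TJVNNV has 6 letters with N appearing twice and V appearing twice.
Dividing 6! = 720 by 2!·2! = 4 for the repeated letters gives 180.

180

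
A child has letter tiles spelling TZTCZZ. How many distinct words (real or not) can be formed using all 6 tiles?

The 6 letters of TZTCZZ have repeats: T appearing twice and Z appearing 3 times.
So there are 6! / (3!·2!) = 60 distinguishable arrangements.

60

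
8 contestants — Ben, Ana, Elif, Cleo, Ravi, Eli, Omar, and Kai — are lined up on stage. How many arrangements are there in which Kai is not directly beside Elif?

There are 8! = 40320 arrangements in all. If Kai and Elif are adjacent, merging them into one block gives 2·(7)! = 10080 arrangements.
Complementary counting: 40320 − 10080 = 30240.

30240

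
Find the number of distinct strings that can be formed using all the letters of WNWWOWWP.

The 8 letters of WNWWOWWP have repeats: W appearing 5 times.
Dividing 8! = 40320 by 5! = 120 for the repeated letters gives 336.

336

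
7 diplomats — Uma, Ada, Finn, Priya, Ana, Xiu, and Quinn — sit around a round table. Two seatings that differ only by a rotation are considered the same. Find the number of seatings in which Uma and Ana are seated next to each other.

240

Treat {Uma, Ana} as one unit (2 internal orders) and seat the resulting 6 units around the table: (5)! circular arrangements.
So 2 × (5)! = 2 × 120 = 240.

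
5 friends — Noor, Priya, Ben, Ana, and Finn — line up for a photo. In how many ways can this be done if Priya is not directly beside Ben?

72

Of the 5! = 120 arrangements, those with Priya and Ben adjacent number 2 × 4! = 48 (treat the pair as a block with 2 internal orders).
Complementary counting: 120 − 48 = 72.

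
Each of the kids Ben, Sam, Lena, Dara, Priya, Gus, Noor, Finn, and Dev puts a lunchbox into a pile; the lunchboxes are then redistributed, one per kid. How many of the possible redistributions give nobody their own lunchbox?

133496

Count assignments avoiding every fixed point. For any j of the 9 kids fixed to their own lunchbox, the other 9−j can be arranged in (9−j)! ways.
By inclusion–exclusion this is Σ_{j=0}^{9} (−1)^j C(9,j)·(9−j)!.
Computing: 362880 − 362880 + 181440 − 60480 + 15120 − 3024 + 504 − 72 + 9 − 1 = 133496.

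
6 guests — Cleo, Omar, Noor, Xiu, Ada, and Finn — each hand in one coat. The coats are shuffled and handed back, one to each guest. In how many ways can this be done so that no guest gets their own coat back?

265

This is the derangement count D_6: permutations of 6 items with no fixed point.
By inclusion–exclusion this is Σ_{j=0}^{6} (−1)^j C(6,j)·(6−j)!.
Computing: 720 − 720 + 360 − 120 + 30 − 6 + 1 = 265.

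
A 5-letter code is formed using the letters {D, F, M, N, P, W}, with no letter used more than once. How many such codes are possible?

With no repetition, fill the 5 letters in order: 6 choices, then 5, down to 2.
That product is 6 × 5 × 4 × 3 × 2 = 720.

720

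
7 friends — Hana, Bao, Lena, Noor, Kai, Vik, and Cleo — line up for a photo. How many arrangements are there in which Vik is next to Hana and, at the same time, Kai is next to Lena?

480

Treat {Vik,Hana} as one block (2 orders) and {Kai,Lena} as another (2 orders).
That leaves 5 units to arrange: 2 × 2 × 5! = 4 × 120 = 480.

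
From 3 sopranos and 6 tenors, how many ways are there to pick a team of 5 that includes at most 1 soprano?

Split by how many sopranos are chosen (0 through 1).
Sum: C(3,0)·C(6,5) + C(3,1)·C(6,4) = 6 + 45 = 51.

51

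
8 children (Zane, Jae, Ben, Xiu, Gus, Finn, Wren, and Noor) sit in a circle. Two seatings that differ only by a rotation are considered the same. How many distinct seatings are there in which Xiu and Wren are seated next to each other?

Glue Xiu and Wren into a block (2 internal orders). Seating 7 units around a circle gives (6)! arrangements.
So 2 × (6)! = 2 × 720 = 1440.

1440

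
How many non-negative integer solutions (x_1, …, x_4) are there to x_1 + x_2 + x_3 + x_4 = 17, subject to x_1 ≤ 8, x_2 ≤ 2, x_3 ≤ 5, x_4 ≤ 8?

63

By stars and bars, unrestricted non-negative solutions to x_1+…+x_4 = 17 number C(17+3,3) = 1140.
Subtract solutions that violate a single cap (substitute x_i' = x_i − (cap_i+1)): x_1 ≥ 9 gives C(11,3) = 165; x_2 ≥ 3 gives C(17,3) = 680; x_3 ≥ 6 gives C(14,3) = 364; x_4 ≥ 9 gives C(11,3) = 165. Together 1374.
Add back pairs where two caps are both exceeded: 56 + 10 + 0 + 165 + 56 + 10 = 297.
By inclusion–exclusion the count is 1140 − 1374 + 297 = 63.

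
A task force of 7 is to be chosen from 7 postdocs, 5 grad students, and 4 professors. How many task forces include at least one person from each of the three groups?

Unrestricted: C(16,7) = 11440 ways to pick any 7 of the 16.
Selections missing a whole group: no postdocs → C(9,7) = 36; no grad students → C(11,7) = 330; no professors → C(12,7) = 792.
Add back selections omitting two groups (i.e. drawn from a single group): C(7,7) + C(5,7) + C(4,7) = 1.
By inclusion–exclusion: 11440 − 1158 + 1 = 10283.

10283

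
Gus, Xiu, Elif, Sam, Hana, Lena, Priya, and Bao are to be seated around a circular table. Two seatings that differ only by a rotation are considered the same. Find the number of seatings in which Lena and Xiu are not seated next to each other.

3600

Without the restriction there are (7)! = 5040 seatings.
Those with Lena next to Xiu: fuse the pair into one unit and seat 7 units around a circle — 2·(6)! = 1440.
Subtracting, 5040 − 1440 = 3600.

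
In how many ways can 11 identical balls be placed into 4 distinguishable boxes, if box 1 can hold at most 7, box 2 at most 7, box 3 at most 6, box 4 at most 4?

205

Ignoring the caps, the number of non-negative solutions to x_1+…+x_4 = 11 is C(14,3) = 364.
Subtract solutions that violate a single cap (substitute x_i' = x_i − (cap_i+1)): x_1 ≥ 8 gives C(6,3) = 20; x_2 ≥ 8 gives C(6,3) = 20; x_3 ≥ 7 gives C(7,3) = 35; x_4 ≥ 5 gives C(9,3) = 84. Together 159.
No two caps can be exceeded simultaneously, so the pair terms are all 0.
By inclusion–exclusion the count is 364 − 159 + 0 = 205.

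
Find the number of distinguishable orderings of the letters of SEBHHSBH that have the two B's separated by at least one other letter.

1260

Total arrangements of SEBHHSBH: 8!/(3!·2!·2!) = 1680.
Arrangements with the B's together: treat BB as one letter, giving (7)!/(3!·2!) = 420.
Hence 1680 − 420 = 1260.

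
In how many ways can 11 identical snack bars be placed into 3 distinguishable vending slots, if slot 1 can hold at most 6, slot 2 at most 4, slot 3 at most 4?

By stars and bars, unrestricted non-negative solutions to x_1+…+x_3 = 11 number C(11+2,2) = 78.
Subtract solutions that violate a single cap (substitute x_i' = x_i − (cap_i+1)): x_1 ≥ 7 gives C(6,2) = 15; x_2 ≥ 5 gives C(8,2) = 28; x_3 ≥ 5 gives C(8,2) = 28. Together 71.
Add back pairs where two caps are both exceeded: 0 + 0 + 3 = 3.
By inclusion–exclusion the count is 78 − 71 + 3 = 10.

10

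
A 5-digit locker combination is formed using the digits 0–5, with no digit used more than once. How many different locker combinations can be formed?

With no repetition, fill the 5 digits in order: 6 choices, then 5, down to 2.
That product is 6 × 5 × 4 × 3 × 2 = 720.

720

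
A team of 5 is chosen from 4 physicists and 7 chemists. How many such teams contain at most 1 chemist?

Split by how many chemists are chosen (0 through 1).
Sum: C(7,0)·C(4,5) + C(7,1)·C(4,4) = 0 + 7 = 7.

7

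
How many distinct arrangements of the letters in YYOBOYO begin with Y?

Fix Y in the first position and arrange the remaining 6 letters.
Those 6 letters have O appearing 3 times and Y appearing twice, giving (6)!/(3!·2!) = 60.

60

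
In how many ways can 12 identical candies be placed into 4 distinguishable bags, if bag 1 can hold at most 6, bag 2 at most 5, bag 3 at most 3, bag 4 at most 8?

Without the upper bounds there are C(15,3) = 455 ways to split 12 among 4 bags.
Subtract solutions that violate a single cap (substitute x_i' = x_i − (cap_i+1)): x_1 ≥ 7 gives C(8,3) = 56; x_2 ≥ 6 gives C(9,3) = 84; x_3 ≥ 4 gives C(11,3) = 165; x_4 ≥ 9 gives C(6,3) = 20. Together 325.
Add back pairs where two caps are both exceeded: 0 + 4 + 0 + 10 + 0 + 0 = 14.
By inclusion–exclusion the count is 455 − 325 + 14 = 144.

144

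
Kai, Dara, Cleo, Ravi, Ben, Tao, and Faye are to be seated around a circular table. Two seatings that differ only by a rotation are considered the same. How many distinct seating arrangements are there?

Fix one person's seat to break rotational symmetry; the remaining 6 people can be arranged in (6)! = 720 ways.

720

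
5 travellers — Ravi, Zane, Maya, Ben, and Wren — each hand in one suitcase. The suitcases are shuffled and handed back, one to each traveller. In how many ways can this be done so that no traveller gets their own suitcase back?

44

This is the derangement count D_5: permutations of 5 items with no fixed point.
By inclusion–exclusion this is Σ_{j=0}^{5} (−1)^j C(5,j)·(5−j)!.
Computing: 120 − 120 + 60 − 20 + 5 − 1 = 44.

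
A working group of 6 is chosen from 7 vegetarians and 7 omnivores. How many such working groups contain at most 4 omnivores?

2849

Split by how many omnivores are chosen (0 through 4).
Sum: C(7,0)·C(7,6) + C(7,1)·C(7,5) + C(7,2)·C(7,4) + C(7,3)·C(7,3) + C(7,4)·C(7,2) = 7 + 147 + 735 + 1225 + 735 = 2849.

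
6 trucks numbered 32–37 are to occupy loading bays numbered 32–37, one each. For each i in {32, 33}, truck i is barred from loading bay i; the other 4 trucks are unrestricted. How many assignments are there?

504

Let Aᵢ (for i ∈ {32, 33}) be the placements that put truck i in its forbidden loading bay. Any j of these fix j positions, leaving (6−j)! ways to fill the rest, and there are C(2,j) ways to pick which j.
By inclusion–exclusion, the number of valid placements is Σ_{j=0}^{2} (−1)^j C(2,j)·(6−j)!.
Computing: 720 − 240 + 24 = 504.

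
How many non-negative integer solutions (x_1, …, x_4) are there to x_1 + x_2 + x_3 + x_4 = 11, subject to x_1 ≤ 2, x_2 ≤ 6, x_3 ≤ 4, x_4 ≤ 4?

44

Without the upper bounds there are C(14,3) = 364 ways to split 11 among 4 variables.
Subtract solutions that violate a single cap (substitute x_i' = x_i − (cap_i+1)): x_1 ≥ 3 gives C(11,3) = 165; x_2 ≥ 7 gives C(7,3) = 35; x_3 ≥ 5 gives C(9,3) = 84; x_4 ≥ 5 gives C(9,3) = 84. Together 368.
Add back pairs where two caps are both exceeded: 4 + 20 + 20 + 0 + 0 + 4 = 48.
By inclusion–exclusion the count is 364 − 368 + 48 = 44.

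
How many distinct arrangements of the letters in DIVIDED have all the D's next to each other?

60

Treat the 3 copies of D as a single block. The multiset to arrange is then {DDD, E, I, I, V}, 5 items in all.
That gives (5)!/(2!) = 60 arrangements.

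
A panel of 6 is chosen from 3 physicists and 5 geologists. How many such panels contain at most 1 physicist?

3

Split by how many physicists are chosen (0 through 1).
Sum: C(3,0)·C(5,6) + C(3,1)·C(5,5) = 0 + 3 = 3.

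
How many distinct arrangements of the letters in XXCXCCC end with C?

With the last slot taken by C, it remains to arrange the other 6 letters (XXXCCC).
Those 6 letters have C appearing 3 times and X appearing 3 times, giving (6)!/(3!·3!) = 20.

20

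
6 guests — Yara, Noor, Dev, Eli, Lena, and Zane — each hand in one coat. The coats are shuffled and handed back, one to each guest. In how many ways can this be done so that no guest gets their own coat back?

265

Let Aᵢ be the assignments in which guest i gets their own coat. We want the size of the complement of A₁∪…∪A_6.
By inclusion–exclusion this is Σ_{j=0}^{6} (−1)^j C(6,j)·(6−j)!.
Computing: 720 − 720 + 360 − 120 + 30 − 6 + 1 = 265.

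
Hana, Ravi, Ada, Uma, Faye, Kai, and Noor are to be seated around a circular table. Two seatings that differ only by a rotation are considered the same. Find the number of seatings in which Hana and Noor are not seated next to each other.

Without the restriction there are (6)! = 720 seatings.
Those with Hana next to Noor: fuse the pair into one unit and seat 6 units around a circle — 2·(5)! = 240.
Subtracting, 720 − 240 = 480.

480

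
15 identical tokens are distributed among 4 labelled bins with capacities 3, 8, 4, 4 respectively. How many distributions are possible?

Without the upper bounds there are C(18,3) = 816 ways to split 15 among 4 bins.
Subtract solutions that violate a single cap (substitute x_i' = x_i − (cap_i+1)): x_1 ≥ 4 gives C(14,3) = 364; x_2 ≥ 9 gives C(9,3) = 84; x_3 ≥ 5 gives C(13,3) = 286; x_4 ≥ 5 gives C(13,3) = 286. Together 1020.
Add back pairs where two caps are both exceeded: 10 + 84 + 84 + 4 + 4 + 56 = 242.
Subtract triples: 0 + 0 + 4 + 0 = 4.
By inclusion–exclusion the count is 816 − 1020 + 242 − 4 = 34.

34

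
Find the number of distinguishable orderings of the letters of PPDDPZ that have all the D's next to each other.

Treat the 2 copies of D as a single block. The multiset to arrange is then {DD, P, P, P, Z}, 5 items in all.
That gives (5)!/(3!) = 20 arrangements.

20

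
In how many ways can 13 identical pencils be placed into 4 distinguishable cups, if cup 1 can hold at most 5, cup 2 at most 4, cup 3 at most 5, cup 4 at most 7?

Ignoring the caps, the number of non-negative solutions to x_1+…+x_4 = 13 is C(16,3) = 560.
Subtract solutions that violate a single cap (substitute x_i' = x_i − (cap_i+1)): x_1 ≥ 6 gives C(10,3) = 120; x_2 ≥ 5 gives C(11,3) = 165; x_3 ≥ 6 gives C(10,3) = 120; x_4 ≥ 8 gives C(8,3) = 56. Together 461.
Add back pairs where two caps are both exceeded: 10 + 4 + 0 + 10 + 1 + 0 = 25.
By inclusion–exclusion the count is 560 − 461 + 25 = 124.

124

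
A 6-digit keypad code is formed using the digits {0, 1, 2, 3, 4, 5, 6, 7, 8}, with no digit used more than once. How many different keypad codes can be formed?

With no repetition, fill the 6 digits in order: 9 choices, then 8, down to 4.
9 × 8 × 7 × 6 × 5 × 4 = 60480.

60480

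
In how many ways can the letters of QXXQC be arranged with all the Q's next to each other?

Treat the 2 copies of Q as a single block. The multiset to arrange is then {QQ, C, X, X}, 4 items in all.
That gives (4)!/(2!) = 12 arrangements.

12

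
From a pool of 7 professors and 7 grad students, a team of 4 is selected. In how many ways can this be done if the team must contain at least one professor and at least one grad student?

Unrestricted: C(14,4) = 1001 ways to pick any 4 of the 14.
Subtract selections that omit an entire group: no professors → C(7,4) = 35; no grad students → C(7,4) = 35.
Both groups omitted at once is impossible, so 1001 − 70 = 931.

931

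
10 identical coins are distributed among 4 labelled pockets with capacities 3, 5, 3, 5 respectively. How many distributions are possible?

By stars and bars, unrestricted non-negative solutions to x_1+…+x_4 = 10 number C(10+3,3) = 286.
Subtract solutions that violate a single cap (substitute x_i' = x_i − (cap_i+1)): x_1 ≥ 4 gives C(9,3) = 84; x_2 ≥ 6 gives C(7,3) = 35; x_3 ≥ 4 gives C(9,3) = 84; x_4 ≥ 6 gives C(7,3) = 35. Together 238.
Add back pairs where two caps are both exceeded: 1 + 10 + 1 + 1 + 0 + 1 = 14.
By inclusion–exclusion the count is 286 − 238 + 14 = 62.

62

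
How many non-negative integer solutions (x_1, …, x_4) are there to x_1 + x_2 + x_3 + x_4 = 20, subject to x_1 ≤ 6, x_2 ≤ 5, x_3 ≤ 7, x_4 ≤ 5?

Ignoring the caps, the number of non-negative solutions to x_1+…+x_4 = 20 is C(23,3) = 1771.
Subtract solutions that violate a single cap (substitute x_i' = x_i − (cap_i+1)): x_1 ≥ 7 gives C(16,3) = 560; x_2 ≥ 6 gives C(17,3) = 680; x_3 ≥ 8 gives C(15,3) = 455; x_4 ≥ 6 gives C(17,3) = 680. Together 2375.
Add back pairs where two caps are both exceeded: 120 + 56 + 120 + 84 + 165 + 84 = 629.
Subtract triples: 0 + 4 + 0 + 1 = 5.
By inclusion–exclusion the count is 1771 − 2375 + 629 − 5 = 20.

20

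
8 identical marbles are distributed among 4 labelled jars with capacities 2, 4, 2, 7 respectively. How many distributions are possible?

Ignoring the caps, the number of non-negative solutions to x_1+…+x_4 = 8 is C(11,3) = 165.
Subtract solutions that violate a single cap (substitute x_i' = x_i − (cap_i+1)): x_1 ≥ 3 gives C(8,3) = 56; x_2 ≥ 5 gives C(6,3) = 20; x_3 ≥ 3 gives C(8,3) = 56; x_4 ≥ 8 gives C(3,3) = 1. Together 133.
Add back pairs where two caps are both exceeded: 1 + 10 + 0 + 1 + 0 + 0 = 12.
By inclusion–exclusion the count is 165 − 133 + 12 = 44.

44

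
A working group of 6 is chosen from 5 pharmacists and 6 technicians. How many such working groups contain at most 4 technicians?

Split by how many technicians are chosen (0 through 4).
Sum: C(6,0)·C(5,6) + C(6,1)·C(5,5) + C(6,2)·C(5,4) + C(6,3)·C(5,3) + C(6,4)·C(5,2) = 0 + 6 + 75 + 200 + 150 = 431.

431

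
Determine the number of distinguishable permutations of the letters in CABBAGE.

1260

CABBAGE has 7 letters with A appearing twice and B appearing twice.
So there are 7! / (2!·2!) = 1260 distinguishable arrangements.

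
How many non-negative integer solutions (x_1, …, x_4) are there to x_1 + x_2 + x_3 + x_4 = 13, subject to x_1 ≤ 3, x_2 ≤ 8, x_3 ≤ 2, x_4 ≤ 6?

54

By stars and bars, unrestricted non-negative solutions to x_1+…+x_4 = 13 number C(13+3,3) = 560.
Subtract solutions that violate a single cap (substitute x_i' = x_i − (cap_i+1)): x_1 ≥ 4 gives C(12,3) = 220; x_2 ≥ 9 gives C(7,3) = 35; x_3 ≥ 3 gives C(13,3) = 286; x_4 ≥ 7 gives C(9,3) = 84. Together 625.
Add back pairs where two caps are both exceeded: 1 + 84 + 10 + 4 + 0 + 20 = 119.
By inclusion–exclusion the count is 560 − 625 + 119 = 54.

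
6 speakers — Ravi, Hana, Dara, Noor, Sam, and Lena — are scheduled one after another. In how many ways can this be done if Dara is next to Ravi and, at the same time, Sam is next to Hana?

Treat {Dara,Ravi} as one block (2 orders) and {Sam,Hana} as another (2 orders).
That leaves 4 units to arrange: 2 × 2 × 4! = 4 × 24 = 96.

96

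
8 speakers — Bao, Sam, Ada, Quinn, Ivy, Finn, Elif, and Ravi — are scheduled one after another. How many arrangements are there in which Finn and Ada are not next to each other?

30240

Of the 8! = 40320 arrangements, those with Finn and Ada adjacent number 2 × 7! = 10080 (treat the pair as a block with 2 internal orders).
Complementary counting: 40320 − 10080 = 30240.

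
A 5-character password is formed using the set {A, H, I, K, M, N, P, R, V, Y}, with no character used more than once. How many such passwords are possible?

Choose and order 5 of the 10 symbols: the first character has 10 options, the next 9, and so on down to 6.
10 × 9 × 8 × 7 × 6 = 30240.

30240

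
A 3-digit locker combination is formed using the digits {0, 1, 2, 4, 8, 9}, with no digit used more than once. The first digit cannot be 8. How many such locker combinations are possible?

100

The first digit has 6−1 = 5 choices (anything except 8).
The remaining 2 digits are filled from the other 5 symbols without repetition: 5 × 4 = 20.
Total: 5 × 20 = 100.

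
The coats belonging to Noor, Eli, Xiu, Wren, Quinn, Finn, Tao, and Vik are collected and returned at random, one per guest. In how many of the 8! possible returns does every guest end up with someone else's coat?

14833

This is the derangement count D_8: permutations of 8 items with no fixed point.
By inclusion–exclusion this is Σ_{j=0}^{8} (−1)^j C(8,j)·(8−j)!.
Computing: 40320 − 40320 + 20160 − 6720 + 1680 − 336 + 56 − 8 + 1 = 14833.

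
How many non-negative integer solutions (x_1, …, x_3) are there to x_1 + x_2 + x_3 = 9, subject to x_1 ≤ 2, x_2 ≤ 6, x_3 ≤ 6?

Without the upper bounds there are C(11,2) = 55 ways to split 9 among 3 variables.
Subtract solutions that violate a single cap (substitute x_i' = x_i − (cap_i+1)): x_1 ≥ 3 gives C(8,2) = 28; x_2 ≥ 7 gives C(4,2) = 6; x_3 ≥ 7 gives C(4,2) = 6. Together 40.
No two caps can be exceeded simultaneously, so the pair terms are all 0.
By inclusion–exclusion the count is 55 − 40 + 0 = 15.

15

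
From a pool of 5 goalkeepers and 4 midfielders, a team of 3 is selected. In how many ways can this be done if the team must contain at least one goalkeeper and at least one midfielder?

Total 3-person selections from all 9: C(9,3) = 84.
Subtract selections that omit an entire group: no goalkeepers → C(4,3) = 4; no midfielders → C(5,3) = 10.
Both groups omitted at once is impossible, so 84 − 14 = 70.

70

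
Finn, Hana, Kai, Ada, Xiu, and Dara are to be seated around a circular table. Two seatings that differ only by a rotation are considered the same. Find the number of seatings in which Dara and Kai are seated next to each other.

48

Glue Dara and Kai into a block (2 internal orders). Seating 5 units around a circle gives (4)! arrangements.
So 2 × (4)! = 2 × 24 = 48.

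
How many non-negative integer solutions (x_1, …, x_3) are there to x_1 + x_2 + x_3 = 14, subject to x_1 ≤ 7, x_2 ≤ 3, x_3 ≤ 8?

14

By stars and bars, unrestricted non-negative solutions to x_1+…+x_3 = 14 number C(14+2,2) = 120.
Subtract solutions that violate a single cap (substitute x_i' = x_i − (cap_i+1)): x_1 ≥ 8 gives C(8,2) = 28; x_2 ≥ 4 gives C(12,2) = 66; x_3 ≥ 9 gives C(7,2) = 21. Together 115.
Add back pairs where two caps are both exceeded: 6 + 0 + 3 = 9.
By inclusion–exclusion the count is 120 − 115 + 9 = 14.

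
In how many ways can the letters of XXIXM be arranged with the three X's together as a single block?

6

Treat the 3 copies of X as a single block. The multiset to arrange is then {XXX, I, M}, 3 items in all.
All 3 items are distinct, so there are (3)! = 6 arrangements.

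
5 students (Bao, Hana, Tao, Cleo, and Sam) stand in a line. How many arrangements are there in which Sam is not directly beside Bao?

Of the 5! = 120 arrangements, those with Sam and Bao adjacent number 2 × 4! = 48 (treat the pair as a block with 2 internal orders).
So 120 − 48 = 72 arrangements keep them apart.

72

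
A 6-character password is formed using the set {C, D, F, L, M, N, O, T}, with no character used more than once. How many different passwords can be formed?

With no repetition, fill the 6 characters in order: 8 choices, then 7, down to 3.
8 × 7 × 6 × 5 × 4 × 3 = 20160.

20160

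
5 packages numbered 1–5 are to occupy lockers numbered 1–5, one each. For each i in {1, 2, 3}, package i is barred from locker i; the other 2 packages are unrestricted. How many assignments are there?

Let Aᵢ (for i ∈ {1, 2, 3}) be the placements that put package i in its forbidden locker. Any j of these fix j positions, leaving (5−j)! ways to fill the rest, and there are C(3,j) ways to pick which j.
By inclusion–exclusion, the number of valid placements is Σ_{j=0}^{3} (−1)^j C(3,j)·(5−j)!.
Computing: 120 − 72 + 18 − 2 = 64.

64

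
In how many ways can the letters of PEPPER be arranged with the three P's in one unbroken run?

12

Treat the 3 copies of P as a single block. The multiset to arrange is then {PPP, E, E, R}, 4 items in all.
That gives (4)!/(2!) = 12 arrangements.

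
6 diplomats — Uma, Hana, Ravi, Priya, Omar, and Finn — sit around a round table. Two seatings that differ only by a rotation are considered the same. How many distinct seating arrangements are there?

120

Fix one person's seat to break rotational symmetry; the remaining 5 people can be arranged in (5)! = 120 ways.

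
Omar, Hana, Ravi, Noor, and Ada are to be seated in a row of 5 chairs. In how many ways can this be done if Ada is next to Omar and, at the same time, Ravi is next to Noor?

24

Treat {Ada,Omar} as one block (2 orders) and {Ravi,Noor} as another (2 orders).
That leaves 3 units to arrange: 2 × 2 × 3! = 4 × 6 = 24.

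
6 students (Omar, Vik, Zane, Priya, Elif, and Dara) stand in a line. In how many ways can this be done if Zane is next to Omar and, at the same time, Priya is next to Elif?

Treat {Zane,Omar} as one block (2 orders) and {Priya,Elif} as another (2 orders).
That leaves 4 units to arrange: 2 × 2 × 4! = 4 × 24 = 96.

96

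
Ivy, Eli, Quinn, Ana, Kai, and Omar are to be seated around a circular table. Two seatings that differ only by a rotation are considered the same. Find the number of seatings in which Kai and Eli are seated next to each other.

48

Glue Kai and Eli into a block (2 internal orders). Seating 5 units around a circle gives (4)! arrangements.
So 2 × (4)! = 2 × 24 = 48.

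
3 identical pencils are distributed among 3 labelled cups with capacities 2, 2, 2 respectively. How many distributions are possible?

Ignoring the caps, the number of non-negative solutions to x_1+…+x_3 = 3 is C(5,2) = 10.
Subtract solutions that violate a single cap (substitute x_i' = x_i − (cap_i+1)): x_1 ≥ 3 gives C(2,2) = 1; x_2 ≥ 3 gives C(2,2) = 1; x_3 ≥ 3 gives C(2,2) = 1. Together 3.
No two caps can be exceeded simultaneously, so the pair terms are all 0.
By inclusion–exclusion the count is 10 − 3 + 0 = 7.

7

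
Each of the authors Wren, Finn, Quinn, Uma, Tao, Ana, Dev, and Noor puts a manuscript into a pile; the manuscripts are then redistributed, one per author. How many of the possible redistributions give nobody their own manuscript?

14833

Count assignments avoiding every fixed point. For any j of the 8 authors fixed to their own manuscript, the other 8−j can be arranged in (8−j)! ways.
By inclusion–exclusion this is Σ_{j=0}^{8} (−1)^j C(8,j)·(8−j)!.
Computing: 40320 − 40320 + 20160 − 6720 + 1680 − 336 + 56 − 8 + 1 = 14833.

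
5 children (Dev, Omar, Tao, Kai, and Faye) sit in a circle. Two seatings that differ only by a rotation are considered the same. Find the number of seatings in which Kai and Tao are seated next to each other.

Glue Kai and Tao into a block (2 internal orders). Seating 4 units around a circle gives (3)! arrangements.
So 2 × (3)! = 2 × 6 = 12.

12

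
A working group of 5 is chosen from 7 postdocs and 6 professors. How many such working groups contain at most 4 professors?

Split by how many professors are chosen (0 through 4).
Sum: C(6,0)·C(7,5) + C(6,1)·C(7,4) + C(6,2)·C(7,3) + C(6,3)·C(7,2) + C(6,4)·C(7,1) = 21 + 210 + 525 + 420 + 105 = 1281.

1281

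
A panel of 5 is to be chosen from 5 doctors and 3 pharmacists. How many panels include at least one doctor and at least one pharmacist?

Total 5-person selections from all 8: C(8,5) = 56.
Subtract selections that omit an entire group: no doctors → C(3,5) = 0; no pharmacists → C(5,5) = 1.
Both groups omitted at once is impossible, so 56 − 1 = 55.

55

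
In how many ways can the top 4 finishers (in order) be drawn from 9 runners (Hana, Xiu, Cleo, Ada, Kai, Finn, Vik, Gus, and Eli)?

3024

This is an ordered selection of 4 from 9: P(9,4).
That gives 9 × 8 × 7 × 6 = 3024.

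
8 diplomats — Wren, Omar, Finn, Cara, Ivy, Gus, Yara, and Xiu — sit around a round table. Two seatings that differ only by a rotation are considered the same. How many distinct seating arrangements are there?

Around a circle, 8 distinct people have 8!/8 = (7)! = 5040 rotationally distinct seatings.

5040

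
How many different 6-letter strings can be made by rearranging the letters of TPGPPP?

30

The 6 letters of TPGPPP have repeats: P appearing 4 times.
The number of distinct arrangements is 6!/(4!) = 720/24 = 30.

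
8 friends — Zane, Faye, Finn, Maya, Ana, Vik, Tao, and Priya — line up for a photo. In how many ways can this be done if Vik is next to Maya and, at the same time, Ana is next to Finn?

2880

Treat {Vik,Maya} as one block (2 orders) and {Ana,Finn} as another (2 orders).
That leaves 6 units to arrange: 2 × 2 × 6! = 4 × 720 = 2880.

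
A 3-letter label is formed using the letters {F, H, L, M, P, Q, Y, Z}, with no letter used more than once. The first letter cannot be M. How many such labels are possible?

The first letter has 8−1 = 7 choices (anything except M).
The remaining 2 letters are filled from the other 7 symbols without repetition: 7 × 6 = 42.
Total: 7 × 42 = 294.

294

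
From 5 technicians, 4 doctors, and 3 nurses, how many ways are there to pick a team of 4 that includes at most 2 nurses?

Split by how many nurses are chosen (0 through 2).
Sum: C(3,0)·C(9,4) + C(3,1)·C(9,3) + C(3,2)·C(9,2) = 126 + 252 + 108 = 486.

486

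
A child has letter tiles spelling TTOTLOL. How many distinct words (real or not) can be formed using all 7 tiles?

210

TTOTLOL has 7 letters with L appearing twice, O appearing twice, and T appearing 3 times.
So there are 7! / (3!·2!·2!) = 210 distinguishable arrangements.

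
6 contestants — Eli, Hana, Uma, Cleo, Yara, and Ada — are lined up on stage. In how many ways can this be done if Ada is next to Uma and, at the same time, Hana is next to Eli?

Treat {Ada,Uma} as one block (2 orders) and {Hana,Eli} as another (2 orders).
That leaves 4 units to arrange: 2 × 2 × 4! = 4 × 24 = 96.

96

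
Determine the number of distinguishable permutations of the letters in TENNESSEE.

3780

TENNESSEE has 9 letters with E appearing 4 times, N appearing twice, and S appearing twice.
So there are 9! / (4!·2!·2!) = 3780 distinguishable arrangements.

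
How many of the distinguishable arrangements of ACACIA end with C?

With the last slot taken by C, it remains to arrange the other 5 letters (AACIA).
Those 5 letters have A appearing 3 times, giving (5)!/(3!) = 20.

20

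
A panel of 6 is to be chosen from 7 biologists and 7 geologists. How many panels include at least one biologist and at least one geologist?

2989

Unrestricted: C(14,6) = 3003 ways to pick any 6 of the 14.
Subtract selections that omit an entire group: no biologists → C(7,6) = 7; no geologists → C(7,6) = 7.
Both groups omitted at once is impossible, so 3003 − 14 = 2989.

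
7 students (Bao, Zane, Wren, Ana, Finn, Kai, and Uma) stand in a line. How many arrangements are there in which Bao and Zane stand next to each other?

1440

Treat {Bao, Zane} as a single unit. There are 6 units to order, and the pair itself can be ordered 2 ways.
So the count is 2·(6)! = 1440.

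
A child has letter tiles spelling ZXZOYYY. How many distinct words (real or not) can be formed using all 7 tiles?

ZXZOYYY has 7 letters with Y appearing 3 times and Z appearing twice.
So there are 7! / (3!·2!) = 420 distinguishable arrangements.

420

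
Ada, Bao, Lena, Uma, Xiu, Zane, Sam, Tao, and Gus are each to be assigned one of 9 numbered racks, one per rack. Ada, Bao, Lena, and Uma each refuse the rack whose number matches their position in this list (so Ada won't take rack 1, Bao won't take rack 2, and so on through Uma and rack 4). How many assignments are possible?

Let Aᵢ (for 1 ≤ i ≤ 4) be the placements that put person i in their forbidden rack. Any j of these fix j positions, leaving (9−j)! ways to fill the rest, and there are C(4,j) ways to pick which j.
By inclusion–exclusion, the number of valid placements is Σ_{j=0}^{4} (−1)^j C(4,j)·(9−j)!.
Computing: 362880 − 161280 + 30240 − 2880 + 120 = 229080.

229080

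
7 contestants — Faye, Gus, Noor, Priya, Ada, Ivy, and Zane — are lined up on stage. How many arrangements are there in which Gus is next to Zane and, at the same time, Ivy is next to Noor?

480

Treat {Gus,Zane} as one block (2 orders) and {Ivy,Noor} as another (2 orders).
That leaves 5 units to arrange: 2 × 2 × 5! = 4 × 120 = 480.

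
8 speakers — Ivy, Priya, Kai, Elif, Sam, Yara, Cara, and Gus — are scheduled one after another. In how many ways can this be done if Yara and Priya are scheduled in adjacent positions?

Treat {Yara, Priya} as a single unit. There are 7 units to order, and the pair itself can be ordered 2 ways.
That gives 2 × 7! = 2 × 5040 = 10080.

10080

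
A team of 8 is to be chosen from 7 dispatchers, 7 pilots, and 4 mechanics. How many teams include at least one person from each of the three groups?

Unrestricted: C(18,8) = 43758 ways to pick any 8 of the 18.
Selections missing a whole group: no dispatchers → C(11,8) = 165; no pilots → C(11,8) = 165; no mechanics → C(14,8) = 3003.
Add back selections omitting two groups (i.e. drawn from a single group): C(7,8) + C(7,8) + C(4,8) = 0.
By inclusion–exclusion: 43758 − 3333 + 0 = 40425.

40425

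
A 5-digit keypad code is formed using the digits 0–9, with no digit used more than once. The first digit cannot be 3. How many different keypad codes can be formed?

27216

The first digit has 10−1 = 9 choices (anything except 3).
The remaining 4 digits are filled from the other 9 symbols without repetition: 9 × 8 × 7 × 6 = 3024.
Total: 9 × 3024 = 27216.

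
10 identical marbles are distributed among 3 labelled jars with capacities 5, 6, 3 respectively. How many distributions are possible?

Without the upper bounds there are C(12,2) = 66 ways to split 10 among 3 jars.
Subtract solutions that violate a single cap (substitute x_i' = x_i − (cap_i+1)): x_1 ≥ 6 gives C(6,2) = 15; x_2 ≥ 7 gives C(5,2) = 10; x_3 ≥ 4 gives C(8,2) = 28. Together 53.
Add back pairs where two caps are both exceeded: 0 + 1 + 0 = 1.
By inclusion–exclusion the count is 66 − 53 + 1 = 14.

14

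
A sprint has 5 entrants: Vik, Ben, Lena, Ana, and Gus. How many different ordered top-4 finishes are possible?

120

There are 5 choices for 1st place, 4 for 2nd, and so on down to 2 for position 4.
That gives 5 × 4 × 3 × 2 = 120.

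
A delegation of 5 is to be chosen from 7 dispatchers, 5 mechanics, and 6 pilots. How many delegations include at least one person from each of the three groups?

6055

Total 5-person selections from all 18: C(18,5) = 8568.
Selections missing a whole group: no dispatchers → C(11,5) = 462; no mechanics → C(13,5) = 1287; no pilots → C(12,5) = 792.
Add back selections omitting two groups (i.e. drawn from a single group): C(7,5) + C(5,5) + C(6,5) = 28.
By inclusion–exclusion: 8568 − 2541 + 28 = 6055.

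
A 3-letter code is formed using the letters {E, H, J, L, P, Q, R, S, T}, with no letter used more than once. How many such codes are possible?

504

This is a permutation of 3 out of 9: P(9,3) = 9!/6!.
9 × 8 × 7 = 504.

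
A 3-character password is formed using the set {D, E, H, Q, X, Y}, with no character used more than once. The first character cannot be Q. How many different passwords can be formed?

100

The first character has 6−1 = 5 choices (anything except Q).
The remaining 2 characters are filled from the other 5 symbols without repetition: 5 × 4 = 20.
Total: 5 × 20 = 100.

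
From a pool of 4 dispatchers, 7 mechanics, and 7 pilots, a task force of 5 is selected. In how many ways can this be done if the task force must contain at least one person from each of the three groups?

5684

Total 5-person selections from all 18: C(18,5) = 8568.
Subtract selections that omit an entire group: no dispatchers → C(14,5) = 2002; no mechanics → C(11,5) = 462; no pilots → C(11,5) = 462.
Add back selections omitting two groups (i.e. drawn from a single group): C(4,5) + C(7,5) + C(7,5) = 42.
By inclusion–exclusion: 8568 − 2926 + 42 = 5684.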